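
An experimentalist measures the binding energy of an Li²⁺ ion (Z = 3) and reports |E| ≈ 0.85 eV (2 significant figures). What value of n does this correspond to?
n = 12

The exact energy levels follow E_n = -13.6057 Z² / n² eV with Z = 3.

The measured value (-0.85 eV) is reported to only 2 significant figures, so we must test candidate n values and see which one matches to that precision.

Candidate energies:
  n = 10:  E = -13.6057 × 3² / 10² = -1.224513 eV
  n = 11:  E = -13.6057 × 3² / 11² = -1.011994 eV
  n = 12:  E = -13.6057 × 3² / 12² = -0.850356 eV  ← matches
  n = 13:  E = -13.6057 × 3² / 13² = -0.724564 eV
  n = 14:  E = -13.6057 × 3² / 14² = -0.624752 eV

Checking against the measurement of -0.85 eV (2 sig figs), only n = 12 agrees:
E_12 = -0.850356 eV, which rounds to -0.85 eV ✓

Therefore n = 12.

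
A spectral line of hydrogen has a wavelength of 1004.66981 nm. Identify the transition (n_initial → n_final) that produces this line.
n = 7 → n = 3

First, find the photon energy from the wavelength (hc = 1239.84 eV·nm):
E = hc/λ = 1239.84 eV·nm / 1004.66981 nm = 1.2340771 eV

The energy levels of hydrogen satisfy E_n = -13.6057 / n² eV, so an emission n_i → n_f releases
ΔE = 13.6057 × (1/n_f² − 1/n_i²) eV.

Setting ΔE equal to the photon energy:
1/n_f² − 1/n_i² = 1.2340771 / 13.6057 = 0.090702948

Since 1/n_i² must be positive, we need 1/n_f² > 0.090702948, i.e. n_f ≤ 3. For each allowed n_f, solve n_i = (1/n_f² − 0.090702948)^(−1/2) and check whether it is a whole number:
  n_f = 1: 1/n_i² = 1.000000000 − 0.090702948 = 0.909297052 → n_i = 1.049  (not an integer) ✗
  n_f = 2: 1/n_i² = 0.250000000 − 0.090702948 = 0.159297052 → n_i = 2.506  (not an integer) ✗
  n_f = 3: 1/n_i² = 0.111111111 − 0.090702948 = 0.020408163 → n_i = 7.000  → integer, n_i = 7 ✓

Only n_f = 3 gives an integer upper level, n_i = 7.

The transition is from n = 7 to n = 3 (emission).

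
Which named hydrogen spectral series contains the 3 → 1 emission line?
Lyman series

The spectral series in hydrogen are named based on the final (lower) energy level:
- Lyman series: n_final = 1 (ultraviolet)
- Balmer series: n_final = 2 (visible/near-UV)
- Paschen series: n_final = 3 (infrared)
- Brackett series: n_final = 4 (infrared)
- Pfund series: n_final = 5 (far infrared)

Since this transition ends at n = 1, it belongs to the Lyman series.

For reference, this 3 → 1 line has photon energy
ΔE = 13.6057 eV × (1/1² - 1/3²) = 12.09395556 eV,
corresponding to wavelength λ = hc/ΔE = 1239.84 eV·nm / 12.09395556 eV = 102.51733 nm in the ultraviolet region.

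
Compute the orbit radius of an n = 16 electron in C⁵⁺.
2.25782 nm (or 22.57823 Å)

The Bohr radius formula is:
r_n = n² a₀ / Z

where a₀ = 0.05291772 nm is the Bohr radius.

For C⁵⁺ (Z = 6) at n = 16:
r_16 = 16² × 0.05291772 nm / 6
r_16 = 256 × 0.05291772 nm / 6
r_16 = 13.546936 nm / 6
r_16 = 2.25782 nm

The electron orbits at approximately 2.25782 nm from the nucleus.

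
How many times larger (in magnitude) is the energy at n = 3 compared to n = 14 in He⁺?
21.77778

Using E_n = -13.6057 Z² / n² eV with Z = 2:

E_3 = -13.6057 × 2² / 3² = -54.4228 / 9 = -6.04697777778 eV
E_14 = -13.6057 × 2² / 14² = -54.4228 / 196 = -0.27766734694 eV

The ratio is:
E_3/E_14 = (-6.04697777778) / (-0.27766734694)
E_3/E_14 = (-54.4228/9) / (-54.4228/196)
E_3/E_14 = 196/9
E_3/E_14 = 21.77778
(Note: the Z² factors cancel in the ratio.)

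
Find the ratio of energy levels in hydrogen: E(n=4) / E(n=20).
25.00000

Using E_n = -13.6057 Z² / n² eV with Z = 1:

E_4 = -13.6057 / 4² = -13.6057 / 16 = -0.85035625000 eV
E_20 = -13.6057 / 20² = -13.6057 / 400 = -0.03401425000 eV

The ratio is:
E_4/E_20 = (-0.85035625000) / (-0.03401425000)
E_4/E_20 = (-13.6057/16) / (-13.6057/400)
E_4/E_20 = 400/16
E_4/E_20 = 25.00000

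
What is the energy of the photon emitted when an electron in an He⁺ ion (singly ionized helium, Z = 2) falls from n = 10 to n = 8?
0.3061 eV

The energy levels are E_n = -13.6057 Z² eV / n².

Energy at n = 10: E_10 = -13.6057 × 2² / 10² = -0.5442280 eV
Energy at n = 8: E_8 = -13.6057 × 2² / 8² = -0.8503563 eV

For emission (electron falling to lower state), the photon energy is:
E_photon = E_10 - E_8 = |-0.5442280 - (-0.8503563)|
E_photon = 0.3061 eV

This energy is carried away by the emitted photon.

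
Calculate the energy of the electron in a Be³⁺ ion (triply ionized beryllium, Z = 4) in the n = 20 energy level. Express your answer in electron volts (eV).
-0.544228 eV

The energy levels of a hydrogen-like atom are given by:
E_n = -13.6057 Z² / n² eV  (with Z = 4 for Be³⁺)

For n = 20:
E_20 = -13.6057 × 4² / 20²
E_20 = -13.6057 × 16 / 400
E_20 = -0.544228 eV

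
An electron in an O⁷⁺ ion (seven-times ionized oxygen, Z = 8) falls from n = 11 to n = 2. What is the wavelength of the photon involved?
5.89 nm

First, find the transition energy using E_n = -13.6057 Z² / n² eV:
E_11 = -13.6057 × 8² / 11² = -7.1964 eV
E_2 = -13.6057 × 8² / 2² = -217.6912 eV

Photon energy: |ΔE| = |E_2 - E_11| = 210.4948 eV

Convert to wavelength using E = hc/λ with hc = 1239.84 eV·nm:
λ = hc/E = 1239.84 eV·nm / 210.4948 eV
λ = 5.89 nm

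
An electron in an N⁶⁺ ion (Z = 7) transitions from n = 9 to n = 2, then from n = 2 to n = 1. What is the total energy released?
658.4487 eV

The energy levels of N⁶⁺ are E_n = -13.6057 × 7² / n² eV.

First transition (9 → 2):
ΔE₁ = |E_2 - E_9|
ΔE₁ = |-166.6698250000 - (-8.2306086420)| = 158.4392164 eV

Second transition (2 → 1):
ΔE₂ = |E_1 - E_2|
ΔE₂ = |-666.6793000000 - (-166.6698250000)| = 500.0094750 eV

Total energy released:
E_total = ΔE₁ + ΔE₂ = 158.4392164 + 500.0094750 = 658.4487 eV

Note: This equals the direct transition 9 → 1: 658.4487 eV ✓
Energy is conserved regardless of the path taken.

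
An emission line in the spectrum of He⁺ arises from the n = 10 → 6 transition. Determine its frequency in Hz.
2.34e+14 Hz

First, find the transition energy:
E_10 = -13.6057 × 2² / 10² = -0.54422800 eV
E_6 = -13.6057 × 2² / 6² = -1.51174444 eV
|ΔE| = |E_6 - E_10| = 0.96751644 eV

Convert to Joules: E = 0.96751644 eV × (1.602177 × 10⁻¹⁹ J/eV) = 1.5501e-19 J

Using E = hf:
f = E/h = 1.5501e-19 J / (6.62607 × 10⁻³⁴ J·s)
f = 2.34e+14 Hz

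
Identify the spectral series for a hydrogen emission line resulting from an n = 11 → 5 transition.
Pfund series

The spectral series in hydrogen are named based on the final (lower) energy level:
- Lyman series: n_final = 1 (ultraviolet)
- Balmer series: n_final = 2 (visible/near-UV)
- Paschen series: n_final = 3 (infrared)
- Brackett series: n_final = 4 (infrared)
- Pfund series: n_final = 5 (far infrared)

Since this transition ends at n = 5, it belongs to the Pfund series.

For reference, this 11 → 5 line has photon energy
ΔE = 13.6057 eV × (1/5² - 1/11²) = 0.43178419835 eV,
corresponding to wavelength λ = hc/ΔE = 1239.84 eV·nm / 0.43178419835 eV = 2871.43440 nm in the far infrared region.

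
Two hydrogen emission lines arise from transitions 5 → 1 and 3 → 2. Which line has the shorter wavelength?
5 → 1

Calculate the energy for each transition:

Transition 5 → 1:
ΔE₁ = |E_1 - E_5| = |-13.6057/1² - (-13.6057/5²)|
ΔE₁ = |-13.605700000000 - (-0.544228000000)| = 13.061472000 eV

Transition 3 → 2:
ΔE₂ = |E_2 - E_3| = |-13.6057/2² - (-13.6057/3²)|
ΔE₂ = |-3.401425000000 - (-1.511744444444)| = 1.889680556 eV

Since 13.061472000 eV > 1.889680556 eV, the transition 5 → 1 emits the more energetic photon.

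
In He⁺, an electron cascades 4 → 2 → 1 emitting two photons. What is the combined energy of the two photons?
51.02 eV

The energy levels of He⁺ are E_n = -13.6057 × 2² / n² eV.

First transition (4 → 2):
ΔE₁ = |E_2 - E_4|
ΔE₁ = |-13.60570000 - (-3.40142500)| = 10.20428 eV

Second transition (2 → 1):
ΔE₂ = |E_1 - E_2|
ΔE₂ = |-54.42280000 - (-13.60570000)| = 40.81710 eV

Total energy released:
E_total = ΔE₁ + ΔE₂ = 10.20428 + 40.81710 = 51.02 eV

Note: This equals the direct transition 4 → 1: 51.02 eV ✓
Energy is conserved regardless of the path taken.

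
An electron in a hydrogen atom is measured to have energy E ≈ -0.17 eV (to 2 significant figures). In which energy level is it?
n = 9

The exact energy levels follow E_n = -13.6057 eV / n².

The measured value (-0.17 eV) is reported to only 2 significant figures, so we must test candidate n values and see which one matches to that precision.

Candidate energies:
  n = 7:  E = -13.6057/7² = -0.27767 eV
  n = 8:  E = -13.6057/8² = -0.21259 eV
  n = 9:  E = -13.6057/9² = -0.16797 eV  ← matches
  n = 10:  E = -13.6057/10² = -0.13606 eV
  n = 11:  E = -13.6057/11² = -0.11244 eV

Checking against the measurement of -0.17 eV (2 sig figs), only n = 9 agrees:
E_9 = -0.16797 eV, which rounds to -0.17 eV ✓

Therefore n = 9.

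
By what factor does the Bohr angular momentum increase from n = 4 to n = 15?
3.750000

In the Bohr model, L_n = nℏ, so the ratio is purely the ratio of quantum numbers:

L_15/L_4 = 15ℏ / 4ℏ = 15/4 = 3.750000

The angular momentum scales linearly with n.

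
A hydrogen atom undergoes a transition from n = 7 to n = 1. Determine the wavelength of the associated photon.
93.03 nm

First, find the transition energy using E_n = -13.6057 / n² eV:
E_7 = -13.6057 / 7² = -0.2777 eV
E_1 = -13.6057 / 1² = -13.6057 eV

Photon energy: |ΔE| = |E_1 - E_7| = 13.3280 eV

Convert to wavelength using E = hc/λ with hc = 1239.84 eV·nm:
λ = hc/E = 1239.84 eV·nm / 13.3280 eV
λ = 93.03 nm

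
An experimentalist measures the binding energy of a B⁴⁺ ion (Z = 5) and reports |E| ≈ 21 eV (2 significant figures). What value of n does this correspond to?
n = 4

The exact energy levels follow E_n = -13.6057 Z² / n² eV with Z = 5.

The measured value (-21 eV) is reported to only 2 significant figures, so we must test candidate n values and see which one matches to that precision.

Candidate energies:
  n = 2:  E = -13.6057 × 5² / 2² = -85.03563 eV
  n = 3:  E = -13.6057 × 5² / 3² = -37.79361 eV
  n = 4:  E = -13.6057 × 5² / 4² = -21.25891 eV  ← matches
  n = 5:  E = -13.6057 × 5² / 5² = -13.60570 eV
  n = 6:  E = -13.6057 × 5² / 6² = -9.44840 eV

Checking against the measurement of -21 eV (2 sig figs), only n = 4 agrees:
E_4 = -21.25891 eV, which rounds to -21 eV ✓

Therefore n = 4.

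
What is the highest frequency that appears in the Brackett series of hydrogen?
2.0562e+14 Hz

The series limit corresponds to the transition from n = ∞ to n = 4.
This is the highest energy (shortest wavelength) transition in the Brackett series.

E_∞ = 0 eV
E_4 = -13.6057 / 4² = -0.85035625 eV

Energy at series limit:
ΔE = E_∞ - E_4 = 0 - (-0.85035625) = 0.85035625 eV
E = 0.85035625 eV × (1.602177 × 10⁻¹⁹ J/eV) = 1.362421e-19 J
f = E/h = 1.362421e-19 J / (6.62607 × 10⁻³⁴ J·s) = 2.0562e+14 Hz

This energy equals the ionization energy from the n = 4 state of hydrogen.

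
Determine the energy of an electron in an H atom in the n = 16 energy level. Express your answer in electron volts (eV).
-0.05 eV

The energy levels of a hydrogen-like atom are given by:
E_n = -13.6057 eV / n²

For n = 16:
E_16 = -13.6057 eV / 16²
E_16 = -13.6057 eV / 256
E_16 = -0.05 eV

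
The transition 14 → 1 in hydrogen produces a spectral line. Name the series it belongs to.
Lyman series

The spectral series in hydrogen are named based on the final (lower) energy level:
- Lyman series: n_final = 1 (ultraviolet)
- Balmer series: n_final = 2 (visible/near-UV)
- Paschen series: n_final = 3 (infrared)
- Brackett series: n_final = 4 (infrared)
- Pfund series: n_final = 5 (far infrared)

Since this transition ends at n = 1, it belongs to the Lyman series.

For reference, this 14 → 1 line has photon energy
ΔE = 13.6057 eV × (1/1² - 1/14²) = 13.5363 eV,
corresponding to wavelength λ = hc/ΔE = 1239.84 eV·nm / 13.5363 eV = 91.59 nm in the ultraviolet region.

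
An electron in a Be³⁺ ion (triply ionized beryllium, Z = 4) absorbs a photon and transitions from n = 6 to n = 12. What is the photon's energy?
4.5352 eV

The energy levels of a hydrogen-like atom are E_n = -13.6057 Z² eV / n².

Energy at n = 6: E_6 = -13.6057 × 4² / 6² = -6.0469778 eV
Energy at n = 12: E_12 = -13.6057 × 4² / 12² = -1.5117444 eV

The excitation energy is the difference:
ΔE = E_12 - E_6
ΔE = -1.5117444 - (-6.0469778)
ΔE = 4.5352 eV

Since this is positive, energy must be absorbed (photon absorption).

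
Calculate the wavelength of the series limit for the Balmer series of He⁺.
91.126513 nm

The series limit corresponds to the transition from n = ∞ to n = 2.
This is the highest energy (shortest wavelength) transition in the Balmer series.

E_∞ = 0 eV
E_2 = -13.6057 × 2² / 2² = -13.60570000 eV

Energy at series limit:
ΔE = E_∞ - E_2 = 0 - (-13.60570000) = 13.60570000 eV
λ = hc/E = 1239.84 eV·nm / 13.60570000 eV = 91.126513 nm

This energy equals the ionization energy from the n = 2 state of He⁺.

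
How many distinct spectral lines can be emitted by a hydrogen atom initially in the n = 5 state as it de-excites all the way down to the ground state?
10

The electron can occupy levels n = 1, 2, ..., 5 during de-excitation — that is m = 5 - 1 + 1 = 5 distinct levels.

The number of distinct spectral lines equals the number of ways to choose 2 of these m levels (each pair gives one possible emission transition):

Number of lines = m(m-1)/2 = 5×4/2 = 10

These correspond to all possible transitions between the 5 levels:
5 → 4, 5 → 3, 5 → 2, 5 → 1, 4 → 3, 4 → 2, 4 → 1, 3 → 2...

Each transition produces a photon with a unique energy (and thus wavelength). This count does not depend on Z.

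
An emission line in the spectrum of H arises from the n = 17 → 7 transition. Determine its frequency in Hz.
5.57561e+13 Hz

First, find the transition energy:
E_17 = -13.6057 / 17² = -0.047078547 eV
E_7 = -13.6057 / 7² = -0.277667347 eV
|ΔE| = |E_7 - E_17| = 0.230588800 eV

Convert to Joules: E = 0.230588800 eV × (1.602177 × 10⁻¹⁹ J/eV) = 3.6944407e-20 J

Using E = hf:
f = E/h = 3.6944407e-20 J / (6.62607 × 10⁻³⁴ J·s)
f = 5.57561e+13 Hz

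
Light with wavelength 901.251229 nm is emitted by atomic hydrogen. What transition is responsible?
n = 10 → n = 3

First, find the photon energy from the wavelength (hc = 1239.84 eV·nm):
E = hc/λ = 1239.84 eV·nm / 901.251229 nm = 1.3756874 eV

The energy levels of hydrogen satisfy E_n = -13.6057 / n² eV, so an emission n_i → n_f releases
ΔE = 13.6057 × (1/n_f² − 1/n_i²) eV.

Setting ΔE equal to the photon energy:
1/n_f² − 1/n_i² = 1.3756874 / 13.6057 = 0.10111111

Since 1/n_i² must be positive, we need 1/n_f² > 0.10111111, i.e. n_f ≤ 3. For each allowed n_f, solve n_i = (1/n_f² − 0.10111111)^(−1/2) and check whether it is a whole number:
  n_f = 1: 1/n_i² = 1.00000000 − 0.10111111 = 0.89888889 → n_i = 1.055  (not an integer) ✗
  n_f = 2: 1/n_i² = 0.25000000 − 0.10111111 = 0.14888889 → n_i = 2.592  (not an integer) ✗
  n_f = 3: 1/n_i² = 0.11111111 − 0.10111111 = 0.01000000 → n_i = 10.000  → integer, n_i = 10 ✓

Only n_f = 3 gives an integer upper level, n_i = 10.

The transition is from n = 10 to n = 3 (emission).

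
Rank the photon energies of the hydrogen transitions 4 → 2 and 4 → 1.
4 → 1

Calculate the energy for each transition:

Transition 4 → 2:
ΔE₁ = |E_2 - E_4| = |-13.6057/2² - (-13.6057/4²)|
ΔE₁ = |-3.401425000 - (-0.850356250)| = 2.551069 eV

Transition 4 → 1:
ΔE₂ = |E_1 - E_4| = |-13.6057/1² - (-13.6057/4²)|
ΔE₂ = |-13.605700000 - (-0.850356250)| = 12.755344 eV

Since 12.755344 eV > 2.551069 eV, the transition 4 → 1 emits the more energetic photon.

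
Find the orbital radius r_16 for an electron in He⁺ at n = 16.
6.7735 nm (or 67.7347 Å)

The Bohr radius formula is:
r_n = n² a₀ / Z

where a₀ = 0.0529177 nm is the Bohr radius.

For He⁺ (Z = 2) at n = 16:
r_16 = 16² × 0.0529177 nm / 2
r_16 = 256 × 0.0529177 nm / 2
r_16 = 13.54693 nm / 2
r_16 = 6.7735 nm

The electron orbits at approximately 6.7735 nm from the nucleus.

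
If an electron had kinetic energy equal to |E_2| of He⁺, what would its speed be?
2.19e+06 m/s (or 0.72974% of c)

The binding energy at n = 2 for He⁺ is:
E_2 = -13.6057 × 2²/2² = -13.6057000 eV
|E_2| = 13.6057000 eV

Convert to Joules:
KE = 13.6057000 eV × (1.602177 × 10⁻¹⁹ J/eV) = 2.1799e-18 J

Using KE = ½mv²:
v = √(2·KE/m_e)
v = √(2 × 2.1799e-18 J / 9.10938 × 10⁻³¹ kg)
v = 2.19e+06 m/s

This is approximately 0.72974% the speed of light.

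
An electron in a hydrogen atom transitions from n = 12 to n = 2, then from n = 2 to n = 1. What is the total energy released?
13.5112 eV

The energy levels of hydrogen are E_n = -13.6057 / n² eV.

First transition (12 → 2):
ΔE₁ = |E_2 - E_12|
ΔE₁ = |-3.4014250000 - (-0.0944840278)| = 3.3069410 eV

Second transition (2 → 1):
ΔE₂ = |E_1 - E_2|
ΔE₂ = |-13.6057000000 - (-3.4014250000)| = 10.2042750 eV

Total energy released:
E_total = ΔE₁ + ΔE₂ = 3.3069410 + 10.2042750 = 13.5112 eV

Note: This equals the direct transition 12 → 1: 13.5112 eV ✓
Energy is conserved regardless of the path taken.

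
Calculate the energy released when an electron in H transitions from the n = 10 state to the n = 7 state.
0.14161 eV

The energy levels are E_n = -13.6057 eV / n².

Energy at n = 10: E_10 = -13.6057 / 10² = -0.13605700 eV
Energy at n = 7: E_7 = -13.6057 / 7² = -0.27766735 eV

For emission (electron falling to lower state), the photon energy is:
E_photon = E_10 - E_7 = |-0.13605700 - (-0.27766735)|
E_photon = 0.14161 eV

This energy is carried away by the emitted photon.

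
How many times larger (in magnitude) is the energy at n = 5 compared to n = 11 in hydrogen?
4.8400

Using E_n = -13.6057 Z² / n² eV with Z = 1:

E_5 = -13.6057 / 5² = -13.6057 / 25 = -0.5442280000 eV
E_11 = -13.6057 / 11² = -13.6057 / 121 = -0.1124438017 eV

The ratio is:
E_5/E_11 = (-0.5442280000) / (-0.1124438017)
E_5/E_11 = (-13.6057/25) / (-13.6057/121)
E_5/E_11 = 121/25
E_5/E_11 = 4.8400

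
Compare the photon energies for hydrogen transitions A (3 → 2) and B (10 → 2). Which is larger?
10 → 2

Calculate the energy for each transition:

Transition 3 → 2:
ΔE₁ = |E_2 - E_3| = |-13.6057/2² - (-13.6057/3²)|
ΔE₁ = |-3.40142500000 - (-1.51174444444)| = 1.88968056 eV

Transition 10 → 2:
ΔE₂ = |E_2 - E_10| = |-13.6057/2² - (-13.6057/10²)|
ΔE₂ = |-3.40142500000 - (-0.13605700000)| = 3.26536800 eV

Since 3.26536800 eV > 1.88968056 eV, the transition 10 → 2 emits the more energetic photon.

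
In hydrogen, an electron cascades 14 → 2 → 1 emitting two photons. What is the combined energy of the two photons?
13.536283 eV

The energy levels of hydrogen are E_n = -13.6057 / n² eV.

First transition (14 → 2):
ΔE₁ = |E_2 - E_14|
ΔE₁ = |-3.401425000000 - (-0.069416836735)| = 3.332008163 eV

Second transition (2 → 1):
ΔE₂ = |E_1 - E_2|
ΔE₂ = |-13.605700000000 - (-3.401425000000)| = 10.204275000 eV

Total energy released:
E_total = ΔE₁ + ΔE₂ = 3.332008163 + 10.204275000 = 13.536283 eV

Note: This equals the direct transition 14 → 1: 13.536283 eV ✓
Energy is conserved regardless of the path taken.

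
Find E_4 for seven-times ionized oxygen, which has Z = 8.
-54.42 eV

For hydrogen-like ions, the energy levels scale with Z²:
E_n = -13.6057 Z² / n² eV

For O⁷⁺ (Z = 8) at n = 4:
E_4 = -13.6057 × 8² / 4²
E_4 = -13.6057 × 64 / 16
E_4 = -870.7648 / 16
E_4 = -54.42 eV

The energy is 64 times more negative than hydrogen at the same n due to the stronger nuclear charge.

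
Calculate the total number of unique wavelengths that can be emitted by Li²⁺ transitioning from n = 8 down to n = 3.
15

The electron can occupy levels n = 3, 4, ..., 8 during de-excitation — that is m = 8 - 3 + 1 = 6 distinct levels.

The number of distinct spectral lines equals the number of ways to choose 2 of these m levels (each pair gives one possible emission transition):

Number of lines = m(m-1)/2 = 6×5/2 = 15

These correspond to all possible transitions between the 6 levels:
8 → 7, 8 → 6, 8 → 5, 8 → 4, 8 → 3, 7 → 6, 7 → 5, 7 → 4...

Each transition produces a photon with a unique energy (and thus wavelength). This count does not depend on Z.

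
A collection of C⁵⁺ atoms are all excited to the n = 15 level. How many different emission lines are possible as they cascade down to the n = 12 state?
6

The electron can occupy levels n = 12, 13, ..., 15 during de-excitation — that is m = 15 - 12 + 1 = 4 distinct levels.

The number of distinct spectral lines equals the number of ways to choose 2 of these m levels (each pair gives one possible emission transition):

Number of lines = m(m-1)/2 = 4×3/2 = 6

These correspond to all possible transitions between the 4 levels:
15 → 14, 15 → 13, 15 → 12, 14 → 13, 14 → 12, 13 → 12

Each transition produces a photon with a unique energy (and thus wavelength). This count does not depend on Z.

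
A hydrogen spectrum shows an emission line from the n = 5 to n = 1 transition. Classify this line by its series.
Lyman series

The spectral series in hydrogen are named based on the final (lower) energy level:
- Lyman series: n_final = 1 (ultraviolet)
- Balmer series: n_final = 2 (visible/near-UV)
- Paschen series: n_final = 3 (infrared)
- Brackett series: n_final = 4 (infrared)
- Pfund series: n_final = 5 (far infrared)

Since this transition ends at n = 1, it belongs to the Lyman series.

For reference, this 5 → 1 line has photon energy
ΔE = 13.6057 eV × (1/1² - 1/5²) = 13.0615 eV,
corresponding to wavelength λ = hc/ΔE = 1239.84 eV·nm / 13.0615 eV = 94.92 nm in the ultraviolet region.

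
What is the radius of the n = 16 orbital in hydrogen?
13.5469 nm (or 135.4693 Å)

The Bohr radius formula is:
r_n = n² a₀ / Z

where a₀ = 0.0529177 nm is the Bohr radius.

For H (Z = 1) at n = 16:
r_16 = 16² × 0.0529177 nm / 1
r_16 = 256 × 0.0529177 nm / 1
r_16 = 13.54693 nm / 1
r_16 = 13.5469 nm

The electron orbits at approximately 13.5469 nm from the nucleus.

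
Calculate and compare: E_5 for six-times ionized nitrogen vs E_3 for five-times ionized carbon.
C⁵⁺ at n = 3 (E = -54.422800 eV)

Using E_n = -13.6057 Z² / n² eV:

N⁶⁺ (Z = 7) at n = 5:
E = -13.6057 × 7² / 5² = -13.6057 × 49 / 25 = -26.667172000 eV

C⁵⁺ (Z = 6) at n = 3:
E = -13.6057 × 6² / 3² = -13.6057 × 36 / 9 = -54.422800000 eV

Since -54.422800000 eV < -26.667172000 eV,
C⁵⁺ at n = 3 is more tightly bound (requires more energy to ionize).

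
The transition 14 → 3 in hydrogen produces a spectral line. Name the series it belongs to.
Paschen series

The spectral series in hydrogen are named based on the final (lower) energy level:
- Lyman series: n_final = 1 (ultraviolet)
- Balmer series: n_final = 2 (visible/near-UV)
- Paschen series: n_final = 3 (infrared)
- Brackett series: n_final = 4 (infrared)
- Pfund series: n_final = 5 (far infrared)

Since this transition ends at n = 3, it belongs to the Paschen series.

For reference, this 14 → 3 line has photon energy
ΔE = 13.6057 eV × (1/3² - 1/14²) = 1.4423276 eV,
corresponding to wavelength λ = hc/ΔE = 1239.84 eV·nm / 1.4423276 eV = 859.611 nm in the infrared region.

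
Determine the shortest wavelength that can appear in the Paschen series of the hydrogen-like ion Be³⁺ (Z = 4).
51.258664 nm

The series limit corresponds to the transition from n = ∞ to n = 3.
This is the highest energy (shortest wavelength) transition in the Paschen series.

E_∞ = 0 eV
E_3 = -13.6057 × 4² / 3² = -24.18791111 eV

Energy at series limit:
ΔE = E_∞ - E_3 = 0 - (-24.18791111) = 24.18791111 eV
λ = hc/E = 1239.84 eV·nm / 24.18791111 eV = 51.258664 nm

This energy equals the ionization energy from the n = 3 state of Be³⁺.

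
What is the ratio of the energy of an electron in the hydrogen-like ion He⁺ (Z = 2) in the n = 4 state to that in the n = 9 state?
5.0625

Using E_n = -13.6057 Z² / n² eV with Z = 2:

E_4 = -13.6057 × 2² / 4² = -54.4228 / 16 = -3.4014250000 eV
E_9 = -13.6057 × 2² / 9² = -54.4228 / 81 = -0.6718864198 eV

The ratio is:
E_4/E_9 = (-3.4014250000) / (-0.6718864198)
E_4/E_9 = (-54.4228/16) / (-54.4228/81)
E_4/E_9 = 81/16
E_4/E_9 = 5.0625
(Note: the Z² factors cancel in the ratio.)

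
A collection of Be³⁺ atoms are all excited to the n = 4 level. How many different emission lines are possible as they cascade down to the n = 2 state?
3

The electron can occupy levels n = 2, 3, ..., 4 during de-excitation — that is m = 4 - 2 + 1 = 3 distinct levels.

The number of distinct spectral lines equals the number of ways to choose 2 of these m levels (each pair gives one possible emission transition):

Number of lines = m(m-1)/2 = 3×2/2 = 3

These correspond to all possible transitions between the 3 levels:
4 → 3, 4 → 2, 3 → 2

Each transition produces a photon with a unique energy (and thus wavelength). This count does not depend on Z.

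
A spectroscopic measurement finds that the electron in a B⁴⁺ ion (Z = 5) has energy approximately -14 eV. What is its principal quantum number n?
n = 5

The exact energy levels follow E_n = -13.6057 Z² / n² eV with Z = 5.

The measured value (-14 eV) is reported to only 2 significant figures, so we must test candidate n values and see which one matches to that precision.

Candidate energies:
  n = 3:  E = -13.6057 × 5² / 3² = -37.79361 eV
  n = 4:  E = -13.6057 × 5² / 4² = -21.25891 eV
  n = 5:  E = -13.6057 × 5² / 5² = -13.60570 eV  ← matches
  n = 6:  E = -13.6057 × 5² / 6² = -9.44840 eV
  n = 7:  E = -13.6057 × 5² / 7² = -6.94168 eV

Checking against the measurement of -14 eV (2 sig figs), only n = 5 agrees:
E_5 = -13.60570 eV, which rounds to -14 eV ✓

Therefore n = 5.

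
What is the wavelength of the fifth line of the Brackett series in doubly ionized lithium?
201.8803 nm

The lines of a series are numbered from the longest wavelength (smallest ΔE) outward; the fifth line is the transition from n = n_f + 5 to n_f.
The Brackett series has all transitions ending at n_f = 4.

For Li²⁺ (Z = 3), the fifth line (ε-line) is the jump from n = 9 to n = 4:
E_9 = -13.6057 × 3² / 9² = -1.51174444 eV
E_4 = -13.6057 × 3² / 4² = -7.65320625 eV
ΔE = E_9 - E_4 = 6.14146181 eV

λ = hc/E = 1239.84 eV·nm / 6.14146181 eV
λ = 201.8803 nm

This is the ε-line of the Brackett series in Li²⁺.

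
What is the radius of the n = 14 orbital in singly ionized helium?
5.1859 nm (or 51.8594 Å)

The Bohr radius formula is:
r_n = n² a₀ / Z

where a₀ = 0.0529177 nm is the Bohr radius.

For He⁺ (Z = 2) at n = 14:
r_14 = 14² × 0.0529177 nm / 2
r_14 = 196 × 0.0529177 nm / 2
r_14 = 10.37187 nm / 2
r_14 = 5.1859 nm

The electron orbits at approximately 5.1859 nm from the nucleus.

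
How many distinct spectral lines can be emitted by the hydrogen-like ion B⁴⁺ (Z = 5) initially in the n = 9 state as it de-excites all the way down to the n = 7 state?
3

The electron can occupy levels n = 7, 8, ..., 9 during de-excitation — that is m = 9 - 7 + 1 = 3 distinct levels.

The number of distinct spectral lines equals the number of ways to choose 2 of these m levels (each pair gives one possible emission transition):

Number of lines = m(m-1)/2 = 3×2/2 = 3

These correspond to all possible transitions between the 3 levels:
9 → 8, 9 → 7, 8 → 7

Each transition produces a photon with a unique energy (and thus wavelength). This count does not depend on Z.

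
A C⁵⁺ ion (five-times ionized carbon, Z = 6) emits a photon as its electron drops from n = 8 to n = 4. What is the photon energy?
22.960 eV

The energy levels are E_n = -13.6057 Z² eV / n².

Energy at n = 8: E_8 = -13.6057 × 6² / 8² = -7.653206 eV
Energy at n = 4: E_4 = -13.6057 × 6² / 4² = -30.612825 eV

For emission (electron falling to lower state), the photon energy is:
E_photon = E_8 - E_4 = |-7.653206 - (-30.612825)|
E_photon = 22.960 eV

This energy is carried away by the emitted photon.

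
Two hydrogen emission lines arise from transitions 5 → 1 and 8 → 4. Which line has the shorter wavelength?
5 → 1

Calculate the energy for each transition:

Transition 5 → 1:
ΔE₁ = |E_1 - E_5| = |-13.6057/1² - (-13.6057/5²)|
ΔE₁ = |-13.605700000000 - (-0.544228000000)| = 13.061472000 eV

Transition 8 → 4:
ΔE₂ = |E_4 - E_8| = |-13.6057/4² - (-13.6057/8²)|
ΔE₂ = |-0.850356250000 - (-0.212589062500)| = 0.637767188 eV

Since 13.061472000 eV > 0.637767188 eV, the transition 5 → 1 emits the more energetic photon.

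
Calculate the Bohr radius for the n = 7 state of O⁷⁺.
0.324121 nm (or 3.241210 Å)

The Bohr radius formula is:
r_n = n² a₀ / Z

where a₀ = 0.052917721 nm is the Bohr radius.

For O⁷⁺ (Z = 8) at n = 7:
r_7 = 7² × 0.052917721 nm / 8
r_7 = 49 × 0.052917721 nm / 8
r_7 = 2.5929683 nm / 8
r_7 = 0.324121 nm

The electron orbits at approximately 0.324121 nm from the nucleus.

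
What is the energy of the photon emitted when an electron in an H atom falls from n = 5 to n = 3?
0.967516 eV

The energy levels are E_n = -13.6057 eV / n².

Energy at n = 5: E_5 = -13.6057 / 5² = -0.544228000 eV
Energy at n = 3: E_3 = -13.6057 / 3² = -1.511744444 eV

For emission (electron falling to lower state), the photon energy is:
E_photon = E_5 - E_3 = |-0.544228000 - (-1.511744444)|
E_photon = 0.967516 eV

This energy is carried away by the emitted photon.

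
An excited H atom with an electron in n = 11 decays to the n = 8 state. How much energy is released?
0.100145 eV

The energy levels are E_n = -13.6057 eV / n².

Energy at n = 11: E_11 = -13.6057 / 11² = -0.112443802 eV
Energy at n = 8: E_8 = -13.6057 / 8² = -0.212589063 eV

For emission (electron falling to lower state), the photon energy is:
E_photon = E_11 - E_8 = |-0.112443802 - (-0.212589063)|
E_photon = 0.100145 eV

This energy is carried away by the emitted photon.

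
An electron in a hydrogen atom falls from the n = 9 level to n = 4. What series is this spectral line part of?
Brackett series

The spectral series in hydrogen are named based on the final (lower) energy level:
- Lyman series: n_final = 1 (ultraviolet)
- Balmer series: n_final = 2 (visible/near-UV)
- Paschen series: n_final = 3 (infrared)
- Brackett series: n_final = 4 (infrared)
- Pfund series: n_final = 5 (far infrared)

Since this transition ends at n = 4, it belongs to the Brackett series.

For reference, this 9 → 4 line has photon energy
ΔE = 13.6057 eV × (1/4² - 1/9²) = 0.68238464506 eV,
corresponding to wavelength λ = hc/ΔE = 1239.84 eV·nm / 0.68238464506 eV = 1816.92248 nm in the infrared region.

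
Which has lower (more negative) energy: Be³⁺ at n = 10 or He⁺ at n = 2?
He⁺ at n = 2 (E = -13.6057 eV)

Using E_n = -13.6057 Z² / n² eV:

Be³⁺ (Z = 4) at n = 10:
E = -13.6057 × 4² / 10² = -13.6057 × 16 / 100 = -2.1769120 eV

He⁺ (Z = 2) at n = 2:
E = -13.6057 × 2² / 2² = -13.6057 × 4 / 4 = -13.6057000 eV

Since -13.6057000 eV < -2.1769120 eV,
He⁺ at n = 2 is more tightly bound (requires more energy to ionize).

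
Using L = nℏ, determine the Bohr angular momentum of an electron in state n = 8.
8.4366e-34 J·s (or 8ℏ)

In the Bohr model, angular momentum is quantized:
L = nℏ

where ℏ = h/(2π) = 1.054572e-34 J·s

For n = 8:
L = 8 × 1.054572e-34 J·s
L = 8.4366e-34 J·s

This can also be written as L = 8ℏ.
The angular momentum is an integer multiple of the reduced Planck constant.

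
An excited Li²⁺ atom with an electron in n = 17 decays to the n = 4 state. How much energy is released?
7.22950 eV

The energy levels are E_n = -13.6057 Z² eV / n².

Energy at n = 17: E_17 = -13.6057 × 3² / 17² = -0.42370692 eV
Energy at n = 4: E_4 = -13.6057 × 3² / 4² = -7.65320625 eV

For emission (electron falling to lower state), the photon energy is:
E_photon = E_17 - E_4 = |-0.42370692 - (-7.65320625)|
E_photon = 7.22950 eV

This energy is carried away by the emitted photon.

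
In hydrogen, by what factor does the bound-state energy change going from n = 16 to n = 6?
7.1111

Using E_n = -13.6057 Z² / n² eV with Z = 1:

E_6 = -13.6057 / 6² = -13.6057 / 36 = -0.3779361111 eV
E_16 = -13.6057 / 16² = -13.6057 / 256 = -0.0531472656 eV

The ratio is:
E_6/E_16 = (-0.3779361111) / (-0.0531472656)
E_6/E_16 = (-13.6057/36) / (-13.6057/256)
E_6/E_16 = 256/36
E_6/E_16 = 7.1111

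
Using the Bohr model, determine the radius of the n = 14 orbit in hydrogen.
10.3719 nm (or 103.7187 Å)

The Bohr radius formula is:
r_n = n² a₀ / Z

where a₀ = 0.0529177 nm is the Bohr radius.

For H (Z = 1) at n = 14:
r_14 = 14² × 0.0529177 nm / 1
r_14 = 196 × 0.0529177 nm / 1
r_14 = 10.37187 nm / 1
r_14 = 10.3719 nm

The electron orbits at approximately 10.3719 nm from the nucleus.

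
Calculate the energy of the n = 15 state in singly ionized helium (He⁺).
-0.24188 eV

For hydrogen-like ions, the energy levels scale with Z²:
E_n = -13.6057 Z² / n² eV

For He⁺ (Z = 2) at n = 15:
E_15 = -13.6057 × 2² / 15²
E_15 = -13.6057 × 4 / 225
E_15 = -54.4228 / 225
E_15 = -0.24188 eV

The energy is 4 times more negative than hydrogen at the same n due to the stronger nuclear charge.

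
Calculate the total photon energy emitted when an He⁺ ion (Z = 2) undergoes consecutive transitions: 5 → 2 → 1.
52.24589 eV

The energy levels of He⁺ are E_n = -13.6057 × 2² / n² eV.

First transition (5 → 2):
ΔE₁ = |E_2 - E_5|
ΔE₁ = |-13.60570000000 - (-2.17691200000)| = 11.42878800 eV

Second transition (2 → 1):
ΔE₂ = |E_1 - E_2|
ΔE₂ = |-54.42280000000 - (-13.60570000000)| = 40.81710000 eV

Total energy released:
E_total = ΔE₁ + ΔE₂ = 11.42878800 + 40.81710000 = 52.24589 eV

Note: This equals the direct transition 5 → 1: 52.24589 eV ✓
Energy is conserved regardless of the path taken.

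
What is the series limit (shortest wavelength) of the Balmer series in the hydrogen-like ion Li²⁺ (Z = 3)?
40.5007 nm

The series limit corresponds to the transition from n = ∞ to n = 2.
This is the highest energy (shortest wavelength) transition in the Balmer series.

E_∞ = 0 eV
E_2 = -13.6057 × 3² / 2² = -30.612825 eV

Energy at series limit:
ΔE = E_∞ - E_2 = 0 - (-30.612825) = 30.612825 eV
λ = hc/E = 1239.84 eV·nm / 30.612825 eV = 40.5007 nm

This energy equals the ionization energy from the n = 2 state of Li²⁺.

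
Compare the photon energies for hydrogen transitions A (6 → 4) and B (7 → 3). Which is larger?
7 → 3

Calculate the energy for each transition:

Transition 6 → 4:
ΔE₁ = |E_4 - E_6| = |-13.6057/4² - (-13.6057/6²)|
ΔE₁ = |-0.85035625 - (-0.37793611)| = 0.47242 eV

Transition 7 → 3:
ΔE₂ = |E_3 - E_7| = |-13.6057/3² - (-13.6057/7²)|
ΔE₂ = |-1.51174444 - (-0.27766735)| = 1.23408 eV

Since 1.23408 eV > 0.47242 eV, the transition 7 → 3 emits the more energetic photon.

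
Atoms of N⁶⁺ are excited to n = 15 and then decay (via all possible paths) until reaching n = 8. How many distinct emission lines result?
28

The electron can occupy levels n = 8, 9, ..., 15 during de-excitation — that is m = 15 - 8 + 1 = 8 distinct levels.

The number of distinct spectral lines equals the number of ways to choose 2 of these m levels (each pair gives one possible emission transition):

Number of lines = m(m-1)/2 = 8×7/2 = 28

These correspond to all possible transitions between the 8 levels:
15 → 14, 15 → 13, 15 → 12, 15 → 11, 15 → 10, 15 → 9, 15 → 8, 14 → 13...

Each transition produces a photon with a unique energy (and thus wavelength). This count does not depend on Z.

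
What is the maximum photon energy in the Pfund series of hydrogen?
0.54 eV

The series limit corresponds to the transition from n = ∞ to n = 5.
This is the highest energy (shortest wavelength) transition in the Pfund series.

E_∞ = 0 eV
E_5 = -13.6057 / 5² = -0.54 eV

Energy at series limit:
ΔE = E_∞ - E_5 = 0 - (-0.54) = 0.54 eV

This energy equals the ionization energy from the n = 5 state of hydrogen.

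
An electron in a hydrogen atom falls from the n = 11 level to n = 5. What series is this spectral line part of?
Pfund series

The spectral series in hydrogen are named based on the final (lower) energy level:
- Lyman series: n_final = 1 (ultraviolet)
- Balmer series: n_final = 2 (visible/near-UV)
- Paschen series: n_final = 3 (infrared)
- Brackett series: n_final = 4 (infrared)
- Pfund series: n_final = 5 (far infrared)

Since this transition ends at n = 5, it belongs to the Pfund series.

For reference, this 11 → 5 line has photon energy
ΔE = 13.6057 eV × (1/5² - 1/11²) = 0.43178419835 eV,
corresponding to wavelength λ = hc/ΔE = 1239.84 eV·nm / 0.43178419835 eV = 2871.43440 nm in the far infrared region.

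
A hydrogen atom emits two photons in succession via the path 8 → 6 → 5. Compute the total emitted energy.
0.331639 eV

The energy levels of hydrogen are E_n = -13.6057 / n² eV.

First transition (8 → 6):
ΔE₁ = |E_6 - E_8|
ΔE₁ = |-0.377936111111 - (-0.212589062500)| = 0.165347049 eV

Second transition (6 → 5):
ΔE₂ = |E_5 - E_6|
ΔE₂ = |-0.544228000000 - (-0.377936111111)| = 0.166291889 eV

Total energy released:
E_total = ΔE₁ + ΔE₂ = 0.165347049 + 0.166291889 = 0.331639 eV

Note: This equals the direct transition 8 → 5: 0.331639 eV ✓
Energy is conserved regardless of the path taken.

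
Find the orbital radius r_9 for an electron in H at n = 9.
4.286335 nm (or 42.863354 Å)

The Bohr radius formula is:
r_n = n² a₀ / Z

where a₀ = 0.052917721 nm is the Bohr radius.

For H (Z = 1) at n = 9:
r_9 = 9² × 0.052917721 nm / 1
r_9 = 81 × 0.052917721 nm / 1
r_9 = 4.2863354 nm / 1
r_9 = 4.286335 nm

The electron orbits at approximately 4.286335 nm from the nucleus.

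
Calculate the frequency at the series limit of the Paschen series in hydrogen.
3.6554e+14 Hz

The series limit corresponds to the transition from n = ∞ to n = 3.
This is the highest energy (shortest wavelength) transition in the Paschen series.

E_∞ = 0 eV
E_3 = -13.6057 / 3² = -1.51174444 eV

Energy at series limit:
ΔE = E_∞ - E_3 = 0 - (-1.51174444) = 1.51174444 eV
E = 1.51174444 eV × (1.602177 × 10⁻¹⁹ J/eV) = 2.422082e-19 J
f = E/h = 2.422082e-19 J / (6.62607 × 10⁻³⁴ J·s) = 3.6554e+14 Hz

This energy equals the ionization energy from the n = 3 state of hydrogen.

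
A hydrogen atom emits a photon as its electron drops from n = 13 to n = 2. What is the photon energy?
3.32 eV

The energy levels are E_n = -13.6057 eV / n².

Energy at n = 13: E_13 = -13.6057 / 13² = -0.08051 eV
Energy at n = 2: E_2 = -13.6057 / 2² = -3.40143 eV

For emission (electron falling to lower state), the photon energy is:
E_photon = E_13 - E_2 = |-0.08051 - (-3.40143)|
E_photon = 3.32 eV

This energy is carried away by the emitted photon.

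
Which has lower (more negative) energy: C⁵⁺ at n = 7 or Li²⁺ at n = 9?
C⁵⁺ at n = 7 (E = -9.9960 eV)

Using E_n = -13.6057 Z² / n² eV:

C⁵⁺ (Z = 6) at n = 7:
E = -13.6057 × 6² / 7² = -13.6057 × 36 / 49 = -9.9960245 eV

Li²⁺ (Z = 3) at n = 9:
E = -13.6057 × 3² / 9² = -13.6057 × 9 / 81 = -1.5117444 eV

Since -9.9960245 eV < -1.5117444 eV,
C⁵⁺ at n = 7 is more tightly bound (requires more energy to ionize).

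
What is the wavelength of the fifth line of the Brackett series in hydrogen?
1816.9225 nm

The lines of a series are numbered from the longest wavelength (smallest ΔE) outward; the fifth line is the transition from n = n_f + 5 to n_f.
The Brackett series has all transitions ending at n_f = 4.

For H, the fifth line (ε-line) is the jump from n = 9 to n = 4:
E_9 = -13.6057 / 9² = -0.1679716049 eV
E_4 = -13.6057 / 4² = -0.8503562500 eV
ΔE = E_9 - E_4 = 0.6823846451 eV

λ = hc/E = 1239.84 eV·nm / 0.6823846451 eV
λ = 1816.9225 nm

This is the ε-line of the Brackett series in H.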